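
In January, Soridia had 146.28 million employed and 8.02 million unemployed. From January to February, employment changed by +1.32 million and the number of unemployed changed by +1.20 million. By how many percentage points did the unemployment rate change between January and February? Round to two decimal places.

The unemployment rate changed by +0.68 percentage points.

January: labor force = 146.28 + 8.02 = 154.30; u = 8.02/154.30 = 5.20%.
February: labor force = 147.60 + 9.22 = 156.82; u = 9.22/156.82 = 5.88%.
Change = 5.88% − 5.20% = +0.68 pp.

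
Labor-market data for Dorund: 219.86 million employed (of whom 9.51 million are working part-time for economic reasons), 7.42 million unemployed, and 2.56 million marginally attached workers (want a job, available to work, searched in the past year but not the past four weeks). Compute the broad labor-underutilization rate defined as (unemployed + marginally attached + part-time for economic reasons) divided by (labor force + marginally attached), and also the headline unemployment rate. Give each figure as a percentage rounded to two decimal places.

Labor force = 219.86 + 7.42 = 227.28 million.
Numerator = 7.42 + 2.56 + 9.51 = 19.49 million.
Denominator = 227.28 + 2.56 = 229.84 million.
Broad rate = 19.49 / 229.84 = 8.48%.
Headline unemployment rate = 7.42 / 227.28 = 3.26%.

Broad underutilization rate ≈ 8.48%; headline unemployment rate ≈ 3.26%.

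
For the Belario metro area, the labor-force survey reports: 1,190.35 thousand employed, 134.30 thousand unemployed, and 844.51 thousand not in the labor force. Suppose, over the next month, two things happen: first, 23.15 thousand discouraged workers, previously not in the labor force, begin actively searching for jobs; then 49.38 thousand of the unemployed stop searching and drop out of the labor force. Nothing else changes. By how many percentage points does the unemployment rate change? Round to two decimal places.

Initially, labor force = 1,190.35 + 134.30 = 1,324.65 thousand, so u = 134.30/1,324.65 = 10.14%.
After the first change, unemployed and labor force both rise by 23.15 → E = 1,190.35, U = 157.45, labor force = 1,347.80 thousand.
After the second change, unemployed and labor force both fall by 49.38 → E = 1,190.35, U = 108.07, labor force = 1,298.42 thousand.
New unemployment rate = 108.07 / 1,298.42 = 8.32%.
Change = 8.32% − 10.14% = −1.82 percentage points.

The unemployment rate changes by −1.82 percentage points.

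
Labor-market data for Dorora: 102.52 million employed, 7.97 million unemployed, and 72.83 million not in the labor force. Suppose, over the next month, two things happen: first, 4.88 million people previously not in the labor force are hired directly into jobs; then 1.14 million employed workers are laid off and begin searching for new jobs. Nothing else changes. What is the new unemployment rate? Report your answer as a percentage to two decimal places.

New unemployment rate ≈ 7.90%.

Initially, labor force = 102.52 + 7.97 = 110.49 million, so u = 7.97/110.49 = 7.21%.
After the first change, employed and labor force both rise by 4.88; unemployed unchanged → E = 107.40, U = 7.97, labor force = 115.37 million.
After the second change, employed falls and unemployed rises by 1.14; labor force unchanged → E = 106.26, U = 9.11, labor force = 115.37 million.
New unemployment rate = 9.11 / 115.37 = 7.90%.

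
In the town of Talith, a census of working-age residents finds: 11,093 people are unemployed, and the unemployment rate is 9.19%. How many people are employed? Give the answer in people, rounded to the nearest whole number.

About 109,614 are employed.

Labor force = U / u = 11,093 / 0.0919 ≈ 120,707.
Employed = labor force − unemployed = 120,707 − 11,093 = 109,614.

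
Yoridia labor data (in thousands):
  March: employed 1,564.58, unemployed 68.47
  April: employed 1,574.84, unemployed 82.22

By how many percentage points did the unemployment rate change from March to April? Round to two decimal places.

The unemployment rate changed by +0.77 percentage points.

March: labor force = 1,564.58 + 68.47 = 1,633.05; u = 68.47/1,633.05 = 4.19%.
April: labor force = 1,574.84 + 82.22 = 1,657.06; u = 82.22/1,657.06 = 4.96%.
Change = 4.96% − 4.19% = +0.77 pp.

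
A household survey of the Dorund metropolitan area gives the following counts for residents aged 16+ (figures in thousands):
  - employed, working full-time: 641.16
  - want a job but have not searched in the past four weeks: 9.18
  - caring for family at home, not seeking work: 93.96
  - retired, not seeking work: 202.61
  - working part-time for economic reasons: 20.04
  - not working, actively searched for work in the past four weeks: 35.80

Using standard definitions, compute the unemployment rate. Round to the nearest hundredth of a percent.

Employed = 641.16 + 20.04 = 661.20 thousand (anyone who worked, including part-time for economic reasons, counts as employed).
Unemployed = 35.80 thousand.
Labor force = 661.20 + 35.80 = 697.00 thousand.
Unemployment rate = 35.80 / 697.00 = 5.14%.

Unemployment rate ≈ 5.14%.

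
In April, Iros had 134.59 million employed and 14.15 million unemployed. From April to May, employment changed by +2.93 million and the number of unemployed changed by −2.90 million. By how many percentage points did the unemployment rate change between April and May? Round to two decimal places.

April: labor force = 134.59 + 14.15 = 148.74; u = 14.15/148.74 = 9.51%.
May: labor force = 137.52 + 11.25 = 148.77; u = 11.25/148.77 = 7.56%.
Change = 7.56% − 9.51% = −1.95 pp.

The unemployment rate changed by −1.95 percentage points.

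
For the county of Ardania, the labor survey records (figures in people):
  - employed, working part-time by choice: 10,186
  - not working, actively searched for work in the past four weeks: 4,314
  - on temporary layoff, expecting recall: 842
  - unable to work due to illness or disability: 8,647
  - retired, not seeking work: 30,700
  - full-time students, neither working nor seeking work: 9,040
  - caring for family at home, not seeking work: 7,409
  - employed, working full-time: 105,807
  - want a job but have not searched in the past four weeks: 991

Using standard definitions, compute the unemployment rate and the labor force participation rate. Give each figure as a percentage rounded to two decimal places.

Employed = 10,186 + 105,807 = 115,993.
Unemployed = 4,314 + 842 = 5,156 (jobless and actively searching, or on temporary layoff).
Labor force = 115,993 + 5,156 = 121,149.
Not in labor force = 8,647 + 30,700 + 9,040 + 7,409 + 991 = 56,787 (those not working and not actively searching are outside the labor force — including those who want a job but have given up searching).
Civilian working-age population = 121,149 + 56,787 = 177,936.
Unemployment rate = 5,156 / 121,149 = 4.26%.
Labor force participation rate = 121,149 / 177,936 = 68.09%.

Unemployment rate ≈ 4.26%; labor force participation rate ≈ 68.09%.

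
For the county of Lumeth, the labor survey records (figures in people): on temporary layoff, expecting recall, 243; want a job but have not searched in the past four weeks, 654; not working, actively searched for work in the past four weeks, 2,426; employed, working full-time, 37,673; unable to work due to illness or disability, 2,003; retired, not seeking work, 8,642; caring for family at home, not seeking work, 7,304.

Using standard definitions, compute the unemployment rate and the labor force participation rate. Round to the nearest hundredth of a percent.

Unemployment rate ≈ 6.62%; labor force participation rate ≈ 68.44%.

Employed = 37,673.
Unemployed = 243 + 2,426 = 2,669 (jobless and actively searching, or on temporary layoff).
Labor force = 37,673 + 2,669 = 40,342.
Not in labor force = 654 + 2,003 + 8,642 + 7,304 = 18,603 (those not working and not actively searching are outside the labor force — including those who want a job but have given up searching).
Civilian working-age population = 40,342 + 18,603 = 58,945.
Unemployment rate = 2,669 / 40,342 = 6.62%.
Labor force participation rate = 40,342 / 58,945 = 68.44%.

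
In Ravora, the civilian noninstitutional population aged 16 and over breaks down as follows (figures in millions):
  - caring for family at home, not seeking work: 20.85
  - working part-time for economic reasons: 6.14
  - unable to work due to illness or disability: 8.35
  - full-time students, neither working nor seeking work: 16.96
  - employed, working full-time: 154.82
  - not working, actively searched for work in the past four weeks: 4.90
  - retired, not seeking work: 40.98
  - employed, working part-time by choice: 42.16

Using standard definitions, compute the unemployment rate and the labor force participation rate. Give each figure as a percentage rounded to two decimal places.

Unemployment rate ≈ 2.36%; labor force participation rate ≈ 70.48%.

Employed = 6.14 + 154.82 + 42.16 = 203.12 million (anyone who worked, including part-time for economic reasons, counts as employed).
Unemployed = 4.90 million.
Labor force = 203.12 + 4.90 = 208.02 million.
Not in labor force = 20.85 + 8.35 + 16.96 + 40.98 = 87.14 million (those not working and not actively searching are outside the labor force).
Civilian working-age population = 208.02 + 87.14 = 295.16 million.
Unemployment rate = 4.90 / 208.02 = 2.36%.
Labor force participation rate = 208.02 / 295.16 = 70.48%.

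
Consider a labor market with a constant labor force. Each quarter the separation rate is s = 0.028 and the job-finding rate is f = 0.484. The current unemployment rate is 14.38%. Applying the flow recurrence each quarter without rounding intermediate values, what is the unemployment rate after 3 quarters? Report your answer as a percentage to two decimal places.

Unemployment rate after three quarters ≈ 6.50%.

With a fixed labor force, u_{t+1} = u_t + s·(1−u_t) − f·u_t = u_t·(1−s−f) + s.
Here 1−s−f = 0.488 and s = 0.028.
u_1 = 0.143800 × 0.488 + 0.028 = 0.098174.
u_2 = 0.098174 × 0.488 + 0.028 = 0.075909.
u_3 = 0.075909 × 0.488 + 0.028 = 0.065044.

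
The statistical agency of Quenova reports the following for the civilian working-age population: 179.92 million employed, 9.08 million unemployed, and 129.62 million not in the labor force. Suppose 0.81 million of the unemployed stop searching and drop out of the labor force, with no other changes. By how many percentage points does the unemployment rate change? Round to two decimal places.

The unemployment rate changes by −0.41 percentage points.

Initially, labor force = 179.92 + 9.08 = 189.00 million, so u = 9.08/189.00 = 4.80%.
After the change, unemployed and labor force both fall by 0.81 → E = 179.92, U = 8.27, labor force = 188.19 million.
New unemployment rate = 8.27 / 188.19 = 4.39%.
Change = 4.39% − 4.80% = −0.41 percentage points.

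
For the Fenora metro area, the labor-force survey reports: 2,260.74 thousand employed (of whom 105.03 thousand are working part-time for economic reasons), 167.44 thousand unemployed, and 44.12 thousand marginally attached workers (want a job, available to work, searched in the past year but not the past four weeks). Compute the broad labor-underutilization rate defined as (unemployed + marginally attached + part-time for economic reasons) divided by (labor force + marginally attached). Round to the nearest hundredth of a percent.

Broad underutilization rate ≈ 12.81%.

Labor force = 2,260.74 + 167.44 = 2,428.18 thousand.
Numerator = 167.44 + 44.12 + 105.03 = 316.59 thousand.
Denominator = 2,428.18 + 44.12 = 2,472.30 thousand.
Broad rate = 316.59 / 2,472.30 = 12.81%.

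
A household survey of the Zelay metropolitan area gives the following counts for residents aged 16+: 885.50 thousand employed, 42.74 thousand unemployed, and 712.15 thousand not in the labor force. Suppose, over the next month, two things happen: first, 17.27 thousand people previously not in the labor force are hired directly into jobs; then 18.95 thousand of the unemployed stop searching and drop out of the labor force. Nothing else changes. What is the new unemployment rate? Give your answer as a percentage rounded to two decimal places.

Initially, labor force = 885.50 + 42.74 = 928.24 thousand, so u = 42.74/928.24 = 4.60%.
After the first change, employed and labor force both rise by 17.27; unemployed unchanged → E = 902.77, U = 42.74, labor force = 945.51 thousand.
After the second change, unemployed and labor force both fall by 18.95 → E = 902.77, U = 23.79, labor force = 926.56 thousand.
New unemployment rate = 23.79 / 926.56 = 2.57%.

New unemployment rate ≈ 2.57%.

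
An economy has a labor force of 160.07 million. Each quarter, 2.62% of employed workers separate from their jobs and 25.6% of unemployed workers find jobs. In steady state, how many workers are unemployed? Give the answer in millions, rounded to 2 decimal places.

About 14.86 million are unemployed in steady state.

Steady-state unemployment rate u* = s/(s+f) = 2.62/(2.62+25.6) = 0.092842.
Unemployed = u* × labor force = 0.092842 × 160.07 ≈ 14.86 million.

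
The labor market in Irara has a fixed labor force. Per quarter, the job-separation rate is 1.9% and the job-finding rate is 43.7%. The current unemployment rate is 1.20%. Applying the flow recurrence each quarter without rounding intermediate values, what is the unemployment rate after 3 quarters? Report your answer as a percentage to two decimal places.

With a fixed labor force, u_{t+1} = u_t + s·(1−u_t) − f·u_t = u_t·(1−s−f) + s.
Here 1−s−f = 0.544 and s = 0.019.
u_1 = 0.012000 × 0.544 + 0.019 = 0.025528.
u_2 = 0.025528 × 0.544 + 0.019 = 0.032887.
u_3 = 0.032887 × 0.544 + 0.019 = 0.036891.

Unemployment rate after three quarters ≈ 3.69%.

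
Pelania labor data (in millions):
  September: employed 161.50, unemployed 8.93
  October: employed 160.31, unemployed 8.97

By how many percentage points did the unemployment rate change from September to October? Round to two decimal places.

September: labor force = 161.50 + 8.93 = 170.43; u = 8.93/170.43 = 5.24%.
October: labor force = 160.31 + 8.97 = 169.28; u = 8.97/169.28 = 5.30%.
Change = 5.30% − 5.24% = +0.06 pp.

The unemployment rate changed by +0.06 percentage points.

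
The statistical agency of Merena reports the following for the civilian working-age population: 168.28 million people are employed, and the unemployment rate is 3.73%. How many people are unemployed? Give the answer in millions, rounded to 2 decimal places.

About 6.52 million are unemployed.

Let U be the number unemployed. The labor force is E + U, and U/(E+U) = 0.0373.
So U = 0.0373 × 168.28 / (1 − 0.0373) = 6.2768 / 0.9627 ≈ 6.52 million.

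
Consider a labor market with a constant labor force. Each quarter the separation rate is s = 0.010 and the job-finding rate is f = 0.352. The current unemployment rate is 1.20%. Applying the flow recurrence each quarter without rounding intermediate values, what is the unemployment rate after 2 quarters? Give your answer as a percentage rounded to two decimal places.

With a fixed labor force, u_{t+1} = u_t + s·(1−u_t) − f·u_t = u_t·(1−s−f) + s.
Here 1−s−f = 0.638 and s = 0.010.
u_1 = 0.012000 × 0.638 + 0.010 = 0.017656.
u_2 = 0.017656 × 0.638 + 0.010 = 0.021265.

Unemployment rate after two quarters ≈ 2.13%.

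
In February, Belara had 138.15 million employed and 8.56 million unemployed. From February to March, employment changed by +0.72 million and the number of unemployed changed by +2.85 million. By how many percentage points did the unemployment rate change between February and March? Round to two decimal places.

February: labor force = 138.15 + 8.56 = 146.71; u = 8.56/146.71 = 5.83%.
March: labor force = 138.87 + 11.41 = 150.28; u = 11.41/150.28 = 7.59%.
Change = 7.59% − 5.83% = +1.76 pp.

The unemployment rate changed by +1.76 percentage points.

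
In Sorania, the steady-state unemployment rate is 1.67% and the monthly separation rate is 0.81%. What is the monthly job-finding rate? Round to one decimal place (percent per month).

From u* = s/(s+f): f = s·(1−u)/u.
f = 0.81 × (1 − 0.0167) / 0.0167 = 0.7965 / 0.0167 ≈ 47.7% per month.

Job-finding rate ≈ 47.7% per month.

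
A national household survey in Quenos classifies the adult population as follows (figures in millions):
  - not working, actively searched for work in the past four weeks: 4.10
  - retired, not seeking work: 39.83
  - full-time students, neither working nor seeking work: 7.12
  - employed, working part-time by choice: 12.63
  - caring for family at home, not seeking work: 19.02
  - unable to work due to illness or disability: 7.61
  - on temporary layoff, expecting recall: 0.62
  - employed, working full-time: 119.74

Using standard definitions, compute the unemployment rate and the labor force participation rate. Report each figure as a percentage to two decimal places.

Employed = 12.63 + 119.74 = 132.37 million.
Unemployed = 4.10 + 0.62 = 4.72 million (jobless and actively searching, or on temporary layoff).
Labor force = 132.37 + 4.72 = 137.09 million.
Not in labor force = 39.83 + 7.12 + 19.02 + 7.61 = 73.58 million (those not working and not actively searching are outside the labor force).
Civilian working-age population = 137.09 + 73.58 = 210.67 million.
Unemployment rate = 4.72 / 137.09 = 3.44%.
Labor force participation rate = 137.09 / 210.67 = 65.07%.

Unemployment rate ≈ 3.44%; labor force participation rate ≈ 65.07%.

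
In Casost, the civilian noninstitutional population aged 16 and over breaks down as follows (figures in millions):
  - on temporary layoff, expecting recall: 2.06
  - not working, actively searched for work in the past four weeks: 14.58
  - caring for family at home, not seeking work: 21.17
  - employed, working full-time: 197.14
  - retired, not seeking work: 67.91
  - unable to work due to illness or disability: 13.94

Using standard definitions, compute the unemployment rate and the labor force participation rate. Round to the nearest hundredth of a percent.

Employed = 197.14 million.
Unemployed = 2.06 + 14.58 = 16.64 million (jobless and actively searching, or on temporary layoff).
Labor force = 197.14 + 16.64 = 213.78 million.
Not in labor force = 21.17 + 67.91 + 13.94 = 103.02 million (those not working and not actively searching are outside the labor force).
Civilian working-age population = 213.78 + 103.02 = 316.80 million.
Unemployment rate = 16.64 / 213.78 = 7.78%.
Labor force participation rate = 213.78 / 316.80 = 67.48%.

Unemployment rate ≈ 7.78%; labor force participation rate ≈ 67.48%.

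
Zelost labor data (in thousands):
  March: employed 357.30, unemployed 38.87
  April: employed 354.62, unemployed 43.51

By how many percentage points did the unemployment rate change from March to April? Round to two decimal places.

March: labor force = 357.30 + 38.87 = 396.17; u = 38.87/396.17 = 9.81%.
April: labor force = 354.62 + 43.51 = 398.13; u = 43.51/398.13 = 10.93%.
Change = 10.93% − 9.81% = +1.12 pp.

The unemployment rate changed by +1.12 percentage points.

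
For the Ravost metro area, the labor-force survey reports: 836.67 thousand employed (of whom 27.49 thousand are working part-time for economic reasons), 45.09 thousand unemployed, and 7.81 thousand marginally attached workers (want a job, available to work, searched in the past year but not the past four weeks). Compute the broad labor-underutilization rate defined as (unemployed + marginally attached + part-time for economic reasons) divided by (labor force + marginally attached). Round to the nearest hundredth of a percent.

Labor force = 836.67 + 45.09 = 881.76 thousand.
Numerator = 45.09 + 7.81 + 27.49 = 80.39 thousand.
Denominator = 881.76 + 7.81 = 889.57 thousand.
Broad rate = 80.39 / 889.57 = 9.04%.

Broad underutilization rate ≈ 9.04%.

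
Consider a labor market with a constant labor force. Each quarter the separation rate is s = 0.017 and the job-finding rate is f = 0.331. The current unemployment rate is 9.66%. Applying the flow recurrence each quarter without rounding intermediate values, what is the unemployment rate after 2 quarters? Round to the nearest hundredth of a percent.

With a fixed labor force, u_{t+1} = u_t + s·(1−u_t) − f·u_t = u_t·(1−s−f) + s.
Here 1−s−f = 0.652 and s = 0.017.
u_1 = 0.096600 × 0.652 + 0.017 = 0.079983.
u_2 = 0.079983 × 0.652 + 0.017 = 0.069149.

Unemployment rate after two quarters ≈ 6.91%.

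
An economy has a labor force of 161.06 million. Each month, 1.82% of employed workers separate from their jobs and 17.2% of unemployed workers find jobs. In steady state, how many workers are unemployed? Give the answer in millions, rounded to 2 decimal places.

About 15.41 million are unemployed in steady state.

Steady-state unemployment rate u* = s/(s+f) = 1.82/(1.82+17.2) = 0.095689.
Unemployed = u* × labor force = 0.095689 × 161.06 ≈ 15.41 million.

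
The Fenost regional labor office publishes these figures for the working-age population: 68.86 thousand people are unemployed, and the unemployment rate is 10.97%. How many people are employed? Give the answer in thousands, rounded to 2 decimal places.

About 558.85 thousand are employed.

Labor force = U / u = 68.86 / 0.1097 ≈ 627.71 thousand.
Employed = labor force − unemployed = 627.71 − 68.86 = 558.85 thousand.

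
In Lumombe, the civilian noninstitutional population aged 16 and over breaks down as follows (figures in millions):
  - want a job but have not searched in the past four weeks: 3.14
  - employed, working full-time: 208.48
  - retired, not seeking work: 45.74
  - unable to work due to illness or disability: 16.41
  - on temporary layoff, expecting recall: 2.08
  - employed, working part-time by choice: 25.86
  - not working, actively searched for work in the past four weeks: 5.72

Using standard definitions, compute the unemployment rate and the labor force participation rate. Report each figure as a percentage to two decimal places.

Unemployment rate ≈ 3.22%; labor force participation rate ≈ 78.76%.

Employed = 208.48 + 25.86 = 234.34 million.
Unemployed = 2.08 + 5.72 = 7.80 million (jobless and actively searching, or on temporary layoff).
Labor force = 234.34 + 7.80 = 242.14 million.
Not in labor force = 3.14 + 45.74 + 16.41 = 65.29 million (those not working and not actively searching are outside the labor force — including those who want a job but have given up searching).
Civilian working-age population = 242.14 + 65.29 = 307.43 million.
Unemployment rate = 7.80 / 242.14 = 3.22%.
Labor force participation rate = 242.14 / 307.43 = 78.76%.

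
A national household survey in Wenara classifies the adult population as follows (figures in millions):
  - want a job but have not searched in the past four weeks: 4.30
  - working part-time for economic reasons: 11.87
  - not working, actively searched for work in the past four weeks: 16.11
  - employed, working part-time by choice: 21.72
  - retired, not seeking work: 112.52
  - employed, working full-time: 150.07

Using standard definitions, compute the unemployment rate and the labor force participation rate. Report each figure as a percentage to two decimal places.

Unemployment rate ≈ 8.06%; labor force participation rate ≈ 63.10%.

Employed = 11.87 + 21.72 + 150.07 = 183.66 million (anyone who worked, including part-time for economic reasons, counts as employed).
Unemployed = 16.11 million.
Labor force = 183.66 + 16.11 = 199.77 million.
Not in labor force = 4.30 + 112.52 = 116.82 million (those not working and not actively searching are outside the labor force — including those who want a job but have given up searching).
Civilian working-age population = 199.77 + 116.82 = 316.59 million.
Unemployment rate = 16.11 / 199.77 = 8.06%.
Labor force participation rate = 199.77 / 316.59 = 63.10%.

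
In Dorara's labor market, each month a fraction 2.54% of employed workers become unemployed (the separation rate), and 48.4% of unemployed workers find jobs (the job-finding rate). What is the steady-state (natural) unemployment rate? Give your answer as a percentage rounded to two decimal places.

At steady state the flows balance: s·E = f·U, so U/(E+U) = s/(s+f).
u* = 2.54 / (2.54 + 48.4) = 2.54 / 50.94 = 4.99%.

Steady-state unemployment rate ≈ 4.99%.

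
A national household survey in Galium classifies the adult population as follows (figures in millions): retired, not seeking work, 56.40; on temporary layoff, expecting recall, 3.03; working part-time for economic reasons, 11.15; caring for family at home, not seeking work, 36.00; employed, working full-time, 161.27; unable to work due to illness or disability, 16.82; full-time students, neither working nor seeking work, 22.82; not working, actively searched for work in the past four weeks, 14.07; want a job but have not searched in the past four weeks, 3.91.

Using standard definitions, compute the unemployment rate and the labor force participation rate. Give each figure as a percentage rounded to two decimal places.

Unemployment rate ≈ 9.02%; labor force participation rate ≈ 58.23%.

Employed = 11.15 + 161.27 = 172.42 million (anyone who worked, including part-time for economic reasons, counts as employed).
Unemployed = 3.03 + 14.07 = 17.10 million (jobless and actively searching, or on temporary layoff).
Labor force = 172.42 + 17.10 = 189.52 million.
Not in labor force = 56.40 + 36.00 + 16.82 + 22.82 + 3.91 = 135.95 million (those not working and not actively searching are outside the labor force — including those who want a job but have given up searching).
Civilian working-age population = 189.52 + 135.95 = 325.47 million.
Unemployment rate = 17.10 / 189.52 = 9.02%.
Labor force participation rate = 189.52 / 325.47 = 58.23%.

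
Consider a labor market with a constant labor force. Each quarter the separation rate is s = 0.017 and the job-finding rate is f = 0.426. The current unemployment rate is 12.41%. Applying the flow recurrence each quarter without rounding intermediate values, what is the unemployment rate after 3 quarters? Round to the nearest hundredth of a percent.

With a fixed labor force, u_{t+1} = u_t + s·(1−u_t) − f·u_t = u_t·(1−s−f) + s.
Here 1−s−f = 0.557 and s = 0.017.
u_1 = 0.124100 × 0.557 + 0.017 = 0.086124.
u_2 = 0.086124 × 0.557 + 0.017 = 0.064971.
u_3 = 0.064971 × 0.557 + 0.017 = 0.053189.

Unemployment rate after three quarters ≈ 5.32%.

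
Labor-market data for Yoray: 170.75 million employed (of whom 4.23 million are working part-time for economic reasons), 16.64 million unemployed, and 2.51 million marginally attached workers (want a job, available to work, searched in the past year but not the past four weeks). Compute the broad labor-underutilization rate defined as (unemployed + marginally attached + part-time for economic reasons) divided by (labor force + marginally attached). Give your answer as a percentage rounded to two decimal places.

Labor force = 170.75 + 16.64 = 187.39 million.
Numerator = 16.64 + 2.51 + 4.23 = 23.38 million.
Denominator = 187.39 + 2.51 = 189.90 million.
Broad rate = 23.38 / 189.90 = 12.31%.

Broad underutilization rate ≈ 12.31%.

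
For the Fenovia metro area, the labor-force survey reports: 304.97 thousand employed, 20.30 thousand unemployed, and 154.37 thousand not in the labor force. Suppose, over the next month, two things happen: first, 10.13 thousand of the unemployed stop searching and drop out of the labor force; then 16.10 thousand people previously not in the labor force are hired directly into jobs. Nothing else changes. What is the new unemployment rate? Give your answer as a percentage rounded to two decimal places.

New unemployment rate ≈ 3.07%.

Initially, labor force = 304.97 + 20.30 = 325.27 thousand, so u = 20.30/325.27 = 6.24%.
After the first change, unemployed and labor force both fall by 10.13 → E = 304.97, U = 10.17, labor force = 315.14 thousand.
After the second change, employed and labor force both rise by 16.10; unemployed unchanged → E = 321.07, U = 10.17, labor force = 331.24 thousand.
New unemployment rate = 10.17 / 331.24 = 3.07%.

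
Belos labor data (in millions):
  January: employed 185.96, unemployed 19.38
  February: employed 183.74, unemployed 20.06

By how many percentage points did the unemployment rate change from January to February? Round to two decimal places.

January: labor force = 185.96 + 19.38 = 205.34; u = 19.38/205.34 = 9.44%.
February: labor force = 183.74 + 20.06 = 203.80; u = 20.06/203.80 = 9.84%.
Change = 9.84% − 9.44% = +0.40 pp.

The unemployment rate changed by +0.40 percentage points.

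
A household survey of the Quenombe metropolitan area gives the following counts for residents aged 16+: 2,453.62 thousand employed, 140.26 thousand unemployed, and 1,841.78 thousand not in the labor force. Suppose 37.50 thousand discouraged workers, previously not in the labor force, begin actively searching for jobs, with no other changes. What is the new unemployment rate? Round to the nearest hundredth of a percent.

Initially, labor force = 2,453.62 + 140.26 = 2,593.88 thousand, so u = 140.26/2,593.88 = 5.41%.
After the change, unemployed and labor force both rise by 37.50 → E = 2,453.62, U = 177.76, labor force = 2,631.38 thousand.
New unemployment rate = 177.76 / 2,631.38 = 6.76%.

New unemployment rate ≈ 6.76%.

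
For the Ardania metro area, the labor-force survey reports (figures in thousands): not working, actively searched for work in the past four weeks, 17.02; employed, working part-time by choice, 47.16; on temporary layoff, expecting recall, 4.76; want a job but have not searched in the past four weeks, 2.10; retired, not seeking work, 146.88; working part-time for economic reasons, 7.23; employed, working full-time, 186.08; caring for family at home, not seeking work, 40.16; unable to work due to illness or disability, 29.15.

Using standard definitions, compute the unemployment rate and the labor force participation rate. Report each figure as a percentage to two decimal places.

Unemployment rate ≈ 8.31%; labor force participation rate ≈ 54.57%.

Employed = 47.16 + 7.23 + 186.08 = 240.47 thousand (anyone who worked, including part-time for economic reasons, counts as employed).
Unemployed = 17.02 + 4.76 = 21.78 thousand (jobless and actively searching, or on temporary layoff).
Labor force = 240.47 + 21.78 = 262.25 thousand.
Not in labor force = 2.10 + 146.88 + 40.16 + 29.15 = 218.29 thousand (those not working and not actively searching are outside the labor force — including those who want a job but have given up searching).
Civilian working-age population = 262.25 + 218.29 = 480.54 thousand.
Unemployment rate = 21.78 / 262.25 = 8.31%.
Labor force participation rate = 262.25 / 480.54 = 54.57%.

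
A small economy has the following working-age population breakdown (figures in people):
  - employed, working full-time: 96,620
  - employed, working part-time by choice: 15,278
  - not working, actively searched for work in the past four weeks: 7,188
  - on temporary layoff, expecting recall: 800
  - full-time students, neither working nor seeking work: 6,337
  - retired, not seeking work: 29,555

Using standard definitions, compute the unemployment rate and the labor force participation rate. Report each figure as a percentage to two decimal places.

Employed = 96,620 + 15,278 = 111,898.
Unemployed = 7,188 + 800 = 7,988 (jobless and actively searching, or on temporary layoff).
Labor force = 111,898 + 7,988 = 119,886.
Not in labor force = 6,337 + 29,555 = 35,892 (those not working and not actively searching are outside the labor force).
Civilian working-age population = 119,886 + 35,892 = 155,778.
Unemployment rate = 7,988 / 119,886 = 6.66%.
Labor force participation rate = 119,886 / 155,778 = 76.96%.

Unemployment rate ≈ 6.66%; labor force participation rate ≈ 76.96%.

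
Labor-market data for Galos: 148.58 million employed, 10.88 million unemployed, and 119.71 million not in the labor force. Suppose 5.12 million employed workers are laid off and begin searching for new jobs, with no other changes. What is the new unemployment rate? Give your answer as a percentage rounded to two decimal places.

New unemployment rate ≈ 10.03%.

Initially, labor force = 148.58 + 10.88 = 159.46 million, so u = 10.88/159.46 = 6.82%.
After the change, employed falls and unemployed rises by 5.12; labor force unchanged → E = 143.46, U = 16.00, labor force = 159.46 million.
New unemployment rate = 16.00 / 159.46 = 10.03%.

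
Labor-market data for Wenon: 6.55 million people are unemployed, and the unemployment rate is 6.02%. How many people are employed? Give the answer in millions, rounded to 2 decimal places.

About 102.25 million are employed.

Labor force = U / u = 6.55 / 0.0602 ≈ 108.80 million.
Employed = labor force − unemployed = 108.80 − 6.55 = 102.25 million.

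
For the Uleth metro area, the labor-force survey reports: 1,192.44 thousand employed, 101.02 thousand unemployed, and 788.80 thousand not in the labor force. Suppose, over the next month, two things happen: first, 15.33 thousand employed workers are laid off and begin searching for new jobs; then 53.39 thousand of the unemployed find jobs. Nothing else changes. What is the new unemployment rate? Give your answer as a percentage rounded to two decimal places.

Initially, labor force = 1,192.44 + 101.02 = 1,293.46 thousand, so u = 101.02/1,293.46 = 7.81%.
After the first change, employed falls and unemployed rises by 15.33; labor force unchanged → E = 1,177.11, U = 116.35, labor force = 1,293.46 thousand.
After the second change, unemployed falls and employed rises by 53.39; labor force unchanged → E = 1,230.50, U = 62.96, labor force = 1,293.46 thousand.
New unemployment rate = 62.96 / 1,293.46 = 4.87%.

New unemployment rate ≈ 4.87%.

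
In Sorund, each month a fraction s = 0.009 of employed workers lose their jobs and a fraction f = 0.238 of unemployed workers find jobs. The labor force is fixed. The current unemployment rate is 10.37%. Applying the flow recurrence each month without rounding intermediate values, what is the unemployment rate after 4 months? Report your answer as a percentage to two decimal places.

Unemployment rate after four months ≈ 5.81%.

With a fixed labor force, u_{t+1} = u_t + s·(1−u_t) − f·u_t = u_t·(1−s−f) + s.
Here 1−s−f = 0.753 and s = 0.009.
u_1 = 0.103700 × 0.753 + 0.009 = 0.087086.
u_2 = 0.087086 × 0.753 + 0.009 = 0.074576.
u_3 = 0.074576 × 0.753 + 0.009 = 0.065156.
u_4 = 0.065156 × 0.753 + 0.009 = 0.058062.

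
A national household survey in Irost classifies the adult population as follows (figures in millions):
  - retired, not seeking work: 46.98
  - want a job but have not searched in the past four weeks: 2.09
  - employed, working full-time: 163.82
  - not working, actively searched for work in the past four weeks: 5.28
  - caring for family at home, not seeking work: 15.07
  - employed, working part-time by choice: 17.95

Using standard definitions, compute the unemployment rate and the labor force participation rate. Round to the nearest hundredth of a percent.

Employed = 163.82 + 17.95 = 181.77 million.
Unemployed = 5.28 million.
Labor force = 181.77 + 5.28 = 187.05 million.
Not in labor force = 46.98 + 2.09 + 15.07 = 64.14 million (those not working and not actively searching are outside the labor force — including those who want a job but have given up searching).
Civilian working-age population = 187.05 + 64.14 = 251.19 million.
Unemployment rate = 5.28 / 187.05 = 2.82%.
Labor force participation rate = 187.05 / 251.19 = 74.47%.

Unemployment rate ≈ 2.82%; labor force participation rate ≈ 74.47%.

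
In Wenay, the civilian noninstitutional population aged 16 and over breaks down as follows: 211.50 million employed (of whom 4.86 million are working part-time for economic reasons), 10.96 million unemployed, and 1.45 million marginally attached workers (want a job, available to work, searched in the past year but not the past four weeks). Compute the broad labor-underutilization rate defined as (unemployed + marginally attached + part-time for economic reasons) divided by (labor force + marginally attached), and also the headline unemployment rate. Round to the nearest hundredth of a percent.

Broad underutilization rate ≈ 7.71%; headline unemployment rate ≈ 4.93%.

Labor force = 211.50 + 10.96 = 222.46 million.
Numerator = 10.96 + 1.45 + 4.86 = 17.27 million.
Denominator = 222.46 + 1.45 = 223.91 million.
Broad rate = 17.27 / 223.91 = 7.71%.
Headline unemployment rate = 10.96 / 222.46 = 4.93%.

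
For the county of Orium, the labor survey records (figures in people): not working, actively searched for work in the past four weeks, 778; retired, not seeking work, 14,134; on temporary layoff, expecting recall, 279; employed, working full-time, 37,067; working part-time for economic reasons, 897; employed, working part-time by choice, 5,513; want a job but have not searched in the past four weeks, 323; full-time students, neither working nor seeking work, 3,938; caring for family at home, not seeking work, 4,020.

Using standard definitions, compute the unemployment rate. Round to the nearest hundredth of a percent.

Unemployment rate ≈ 2.37%.

Employed = 37,067 + 897 + 5,513 = 43,477 (anyone who worked, including part-time for economic reasons, counts as employed).
Unemployed = 778 + 279 = 1,057 (jobless and actively searching, or on temporary layoff).
Labor force = 43,477 + 1,057 = 44,534.
Unemployment rate = 1,057 / 44,534 = 2.37%.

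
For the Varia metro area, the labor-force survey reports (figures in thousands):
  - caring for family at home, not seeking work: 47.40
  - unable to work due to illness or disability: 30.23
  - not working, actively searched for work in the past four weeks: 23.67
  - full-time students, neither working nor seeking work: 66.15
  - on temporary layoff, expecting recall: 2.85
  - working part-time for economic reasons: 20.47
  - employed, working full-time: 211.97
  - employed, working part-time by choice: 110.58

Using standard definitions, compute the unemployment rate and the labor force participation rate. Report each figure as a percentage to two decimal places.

Unemployment rate ≈ 7.18%; labor force participation rate ≈ 71.99%.

Employed = 20.47 + 211.97 + 110.58 = 343.02 thousand (anyone who worked, including part-time for economic reasons, counts as employed).
Unemployed = 23.67 + 2.85 = 26.52 thousand (jobless and actively searching, or on temporary layoff).
Labor force = 343.02 + 26.52 = 369.54 thousand.
Not in labor force = 47.40 + 30.23 + 66.15 = 143.78 thousand (those not working and not actively searching are outside the labor force).
Civilian working-age population = 369.54 + 143.78 = 513.32 thousand.
Unemployment rate = 26.52 / 369.54 = 7.18%.
Labor force participation rate = 369.54 / 513.32 = 71.99%.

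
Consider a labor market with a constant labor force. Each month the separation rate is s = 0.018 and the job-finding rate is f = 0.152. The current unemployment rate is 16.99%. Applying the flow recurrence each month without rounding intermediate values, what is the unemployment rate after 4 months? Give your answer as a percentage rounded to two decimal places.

With a fixed labor force, u_{t+1} = u_t + s·(1−u_t) − f·u_t = u_t·(1−s−f) + s.
Here 1−s−f = 0.830 and s = 0.018.
u_1 = 0.169900 × 0.830 + 0.018 = 0.159017.
u_2 = 0.159017 × 0.830 + 0.018 = 0.149984.
u_3 = 0.149984 × 0.830 + 0.018 = 0.142487.
u_4 = 0.142487 × 0.830 + 0.018 = 0.136264.

Unemployment rate after four months ≈ 13.63%.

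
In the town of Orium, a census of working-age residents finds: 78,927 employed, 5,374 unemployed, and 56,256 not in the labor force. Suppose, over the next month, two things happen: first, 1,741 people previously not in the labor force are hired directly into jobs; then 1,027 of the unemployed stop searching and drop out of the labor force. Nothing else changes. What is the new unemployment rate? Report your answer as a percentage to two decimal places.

Initially, labor force = 78,927 + 5,374 = 84,301, so u = 5,374/84,301 = 6.37%.
After the first change, employed and labor force both rise by 1,741; unemployed unchanged → E = 80,668, U = 5,374, labor force = 86,042.
After the second change, unemployed and labor force both fall by 1,027 → E = 80,668, U = 4,347, labor force = 85,015.
New unemployment rate = 4,347 / 85,015 = 5.11%.

New unemployment rate ≈ 5.11%.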